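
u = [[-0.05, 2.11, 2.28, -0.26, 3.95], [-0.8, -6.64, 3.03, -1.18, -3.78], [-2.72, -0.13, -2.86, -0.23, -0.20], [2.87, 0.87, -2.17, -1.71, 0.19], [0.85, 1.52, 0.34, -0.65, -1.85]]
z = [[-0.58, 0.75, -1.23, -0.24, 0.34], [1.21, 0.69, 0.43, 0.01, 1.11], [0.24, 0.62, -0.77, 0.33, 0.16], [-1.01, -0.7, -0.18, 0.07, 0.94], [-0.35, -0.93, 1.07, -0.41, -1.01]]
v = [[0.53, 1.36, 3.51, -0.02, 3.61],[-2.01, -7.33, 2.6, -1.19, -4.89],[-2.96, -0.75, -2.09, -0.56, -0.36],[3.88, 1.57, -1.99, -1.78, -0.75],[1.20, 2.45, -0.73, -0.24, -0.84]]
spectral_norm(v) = 10.24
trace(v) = -11.51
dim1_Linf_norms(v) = [3.61, 7.33, 2.96, 3.88, 2.45]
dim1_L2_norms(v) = [5.24, 9.48, 3.76, 5.02, 2.96]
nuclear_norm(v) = 23.70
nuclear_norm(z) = 6.53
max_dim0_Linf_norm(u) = 6.64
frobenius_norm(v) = 12.86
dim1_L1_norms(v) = [9.03, 18.02, 6.72, 9.97, 5.46]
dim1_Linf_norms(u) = [3.95, 6.64, 2.86, 2.87, 1.85]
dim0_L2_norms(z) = [1.73, 1.67, 1.86, 0.58, 1.81]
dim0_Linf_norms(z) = [1.21, 0.93, 1.23, 0.41, 1.11]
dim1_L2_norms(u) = [5.03, 8.34, 3.96, 4.08, 2.64]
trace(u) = -13.11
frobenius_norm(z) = 3.59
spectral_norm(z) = 2.56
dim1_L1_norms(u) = [8.65, 15.43, 6.14, 7.81, 5.21]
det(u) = -745.22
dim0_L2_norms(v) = [5.44, 8.04, 5.29, 2.23, 6.19]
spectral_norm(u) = 8.98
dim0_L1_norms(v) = [10.58, 13.46, 10.92, 3.79, 10.45]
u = v + z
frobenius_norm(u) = 11.59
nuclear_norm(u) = 22.44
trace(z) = -1.60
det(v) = -585.19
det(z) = -0.02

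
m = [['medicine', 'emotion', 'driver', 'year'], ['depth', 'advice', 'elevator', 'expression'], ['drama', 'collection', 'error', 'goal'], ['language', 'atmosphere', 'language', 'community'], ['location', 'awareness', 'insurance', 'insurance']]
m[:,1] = ['emotion', 'advice', 'collection', 'atmosphere', 'awareness']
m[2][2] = 'error'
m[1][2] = 'elevator'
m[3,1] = 'atmosphere'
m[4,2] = 'insurance'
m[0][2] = 'driver'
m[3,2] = 'language'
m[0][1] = 'emotion'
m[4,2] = 'insurance'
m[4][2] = 'insurance'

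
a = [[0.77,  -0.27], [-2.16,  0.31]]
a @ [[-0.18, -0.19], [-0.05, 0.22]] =[[-0.13, -0.21], [0.37, 0.48]]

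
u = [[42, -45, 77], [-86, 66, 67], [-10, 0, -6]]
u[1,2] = 67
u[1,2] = 67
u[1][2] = 67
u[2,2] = -6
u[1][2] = 67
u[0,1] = -45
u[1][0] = -86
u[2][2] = -6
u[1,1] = 66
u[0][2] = 77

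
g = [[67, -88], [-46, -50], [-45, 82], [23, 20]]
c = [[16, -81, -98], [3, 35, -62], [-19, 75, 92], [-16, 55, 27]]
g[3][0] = 23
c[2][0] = -19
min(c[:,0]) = -19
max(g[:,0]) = 67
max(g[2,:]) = 82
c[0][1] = -81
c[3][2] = 27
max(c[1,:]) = 35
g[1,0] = -46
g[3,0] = 23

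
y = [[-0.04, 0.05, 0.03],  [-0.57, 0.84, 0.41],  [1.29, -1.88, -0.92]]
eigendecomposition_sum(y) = [[-0.06, 0.08, 0.04], [-0.45, 0.60, 0.31], [1.03, -1.38, -0.72]] + [[0.02,-0.04,-0.02], [-0.12,0.24,0.1], [0.26,-0.52,-0.21]] + [[0.00, 0.01, 0.0],  [-0.0, -0.0, -0.0],  [0.00, 0.02, 0.01]]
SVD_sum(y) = [[-0.04, 0.05, 0.03], [-0.57, 0.84, 0.41], [1.29, -1.88, -0.92]] + [[-0.0, -0.0, 0.0], [0.00, 0.00, -0.0], [0.00, 0.0, -0.0]] + [[0.00, -0.0, 0.00], [0.0, -0.00, 0.00], [0.0, -0.00, 0.0]]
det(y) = -0.00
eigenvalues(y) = [-0.17, 0.05, 0.01]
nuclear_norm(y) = 2.70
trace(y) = -0.12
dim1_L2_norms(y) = [0.07, 1.09, 2.46]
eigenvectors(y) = [[0.06, 0.07, 0.39], [0.4, -0.42, -0.18], [-0.91, 0.91, 0.90]]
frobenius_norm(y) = 2.69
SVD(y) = [[-0.03, 0.81, 0.58], [-0.41, -0.54, 0.74], [0.91, -0.22, 0.34]] @ diag([2.6922924933322325, 0.007300724433452, 0.0027981725569206184]) @ [[0.52,-0.77,-0.37],  [-0.67,-0.64,0.38],  [0.53,-0.05,0.85]]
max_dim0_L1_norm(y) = 2.77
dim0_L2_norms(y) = [1.41, 2.06, 1.01]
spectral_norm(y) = 2.69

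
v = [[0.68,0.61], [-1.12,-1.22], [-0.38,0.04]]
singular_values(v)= [1.9, 0.31]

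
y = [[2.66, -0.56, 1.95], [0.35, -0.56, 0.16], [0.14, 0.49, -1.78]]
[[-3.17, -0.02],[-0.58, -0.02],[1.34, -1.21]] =y @[[-0.60, -0.48],[0.47, -0.08],[-0.67, 0.62]]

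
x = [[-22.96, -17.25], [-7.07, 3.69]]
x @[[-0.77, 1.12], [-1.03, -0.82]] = [[35.45,-11.57], [1.64,-10.94]]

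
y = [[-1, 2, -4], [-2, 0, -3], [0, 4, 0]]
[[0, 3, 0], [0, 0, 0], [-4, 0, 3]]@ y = [[-6, 0, -9], [0, 0, 0], [4, 4, 16]]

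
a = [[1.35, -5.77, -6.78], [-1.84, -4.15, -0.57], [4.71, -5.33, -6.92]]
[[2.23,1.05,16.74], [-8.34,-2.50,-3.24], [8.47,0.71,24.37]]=a@[[1.61, -0.25, 2.17], [1.47, 0.84, 0.11], [-1.26, -0.92, -2.13]]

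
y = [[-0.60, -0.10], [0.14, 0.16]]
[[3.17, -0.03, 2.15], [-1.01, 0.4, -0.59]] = y@ [[-4.96,-0.43,-3.48], [-1.98,2.85,-0.65]]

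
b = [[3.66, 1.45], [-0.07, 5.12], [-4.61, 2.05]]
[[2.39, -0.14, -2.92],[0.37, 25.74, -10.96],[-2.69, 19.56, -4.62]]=b@[[0.62, -2.02, 0.05], [0.08, 5.00, -2.14]]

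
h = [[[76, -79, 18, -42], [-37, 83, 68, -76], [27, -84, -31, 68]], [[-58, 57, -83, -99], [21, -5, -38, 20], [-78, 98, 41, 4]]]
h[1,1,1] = -5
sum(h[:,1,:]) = 36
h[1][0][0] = -58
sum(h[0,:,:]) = -9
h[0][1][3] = -76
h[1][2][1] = 98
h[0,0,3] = -42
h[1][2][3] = 4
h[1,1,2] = -38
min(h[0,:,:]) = -84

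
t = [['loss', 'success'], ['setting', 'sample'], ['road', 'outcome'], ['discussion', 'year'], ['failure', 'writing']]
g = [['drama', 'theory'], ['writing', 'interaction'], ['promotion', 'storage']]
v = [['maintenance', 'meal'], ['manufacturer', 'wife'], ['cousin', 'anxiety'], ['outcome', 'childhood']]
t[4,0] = 'failure'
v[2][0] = 'cousin'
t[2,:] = ['road', 'outcome']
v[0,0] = 'maintenance'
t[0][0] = 'loss'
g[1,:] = ['writing', 'interaction']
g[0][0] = 'drama'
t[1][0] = 'setting'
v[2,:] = ['cousin', 'anxiety']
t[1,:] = ['setting', 'sample']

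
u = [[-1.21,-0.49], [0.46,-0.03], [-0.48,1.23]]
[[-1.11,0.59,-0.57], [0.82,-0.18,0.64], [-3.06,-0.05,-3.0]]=u @ [[1.66, -0.41, 1.26],[-1.84, -0.20, -1.95]]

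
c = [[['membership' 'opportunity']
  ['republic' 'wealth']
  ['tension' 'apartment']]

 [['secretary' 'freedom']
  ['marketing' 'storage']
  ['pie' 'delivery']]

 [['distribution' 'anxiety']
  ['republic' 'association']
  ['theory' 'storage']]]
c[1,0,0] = 'secretary'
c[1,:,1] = ['freedom', 'storage', 'delivery']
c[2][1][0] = 'republic'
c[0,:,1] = ['opportunity', 'wealth', 'apartment']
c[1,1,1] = 'storage'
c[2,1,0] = 'republic'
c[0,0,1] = 'opportunity'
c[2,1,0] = 'republic'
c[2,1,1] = 'association'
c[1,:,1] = ['freedom', 'storage', 'delivery']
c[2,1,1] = 'association'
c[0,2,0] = 'tension'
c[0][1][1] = 'wealth'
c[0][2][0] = 'tension'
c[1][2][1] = 'delivery'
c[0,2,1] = 'apartment'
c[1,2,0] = 'pie'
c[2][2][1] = 'storage'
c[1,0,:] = ['secretary', 'freedom']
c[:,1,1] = ['wealth', 'storage', 'association']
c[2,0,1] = 'anxiety'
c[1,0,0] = 'secretary'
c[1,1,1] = 'storage'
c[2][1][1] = 'association'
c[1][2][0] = 'pie'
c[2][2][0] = 'theory'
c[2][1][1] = 'association'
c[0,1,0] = 'republic'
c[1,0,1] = 'freedom'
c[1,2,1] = 'delivery'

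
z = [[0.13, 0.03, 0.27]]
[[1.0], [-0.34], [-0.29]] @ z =[[0.13,  0.03,  0.27], [-0.04,  -0.01,  -0.09], [-0.04,  -0.01,  -0.08]]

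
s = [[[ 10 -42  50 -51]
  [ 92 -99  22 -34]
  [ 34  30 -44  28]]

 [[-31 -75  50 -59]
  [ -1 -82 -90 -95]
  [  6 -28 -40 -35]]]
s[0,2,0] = 34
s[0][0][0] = 10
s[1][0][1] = -75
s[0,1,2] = 22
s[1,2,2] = -40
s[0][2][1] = 30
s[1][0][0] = -31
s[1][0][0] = -31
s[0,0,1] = -42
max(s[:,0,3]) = -51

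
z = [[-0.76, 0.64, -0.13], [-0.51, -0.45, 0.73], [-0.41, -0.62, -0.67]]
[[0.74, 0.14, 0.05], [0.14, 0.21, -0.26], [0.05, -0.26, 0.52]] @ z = [[-0.65, 0.38, -0.03], [-0.11, 0.16, 0.31], [-0.12, -0.17, -0.54]]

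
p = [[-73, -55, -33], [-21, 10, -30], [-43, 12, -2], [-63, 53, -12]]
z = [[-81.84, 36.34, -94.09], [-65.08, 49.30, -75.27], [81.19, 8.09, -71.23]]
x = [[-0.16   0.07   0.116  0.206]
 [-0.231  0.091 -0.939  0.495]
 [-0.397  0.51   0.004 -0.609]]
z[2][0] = 81.19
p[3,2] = -12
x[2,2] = 0.004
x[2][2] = 0.004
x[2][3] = -0.609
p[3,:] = [-63, 53, -12]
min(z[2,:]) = -71.23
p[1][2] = -30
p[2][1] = 12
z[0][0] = -81.84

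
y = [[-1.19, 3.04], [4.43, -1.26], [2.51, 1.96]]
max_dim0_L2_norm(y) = 5.23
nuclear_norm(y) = 9.01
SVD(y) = [[-0.38,-0.70], [0.86,-0.03], [0.34,-0.71]] @ diag([5.3526874723096896, 3.6552204890784497]) @ [[0.96, -0.29], [-0.29, -0.96]]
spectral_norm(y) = 5.35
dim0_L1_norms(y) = [8.13, 6.26]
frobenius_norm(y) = 6.48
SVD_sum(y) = [[-1.94, 0.59], [4.40, -1.35], [1.75, -0.53]] + [[0.75, 2.45], [0.03, 0.09], [0.76, 2.49]]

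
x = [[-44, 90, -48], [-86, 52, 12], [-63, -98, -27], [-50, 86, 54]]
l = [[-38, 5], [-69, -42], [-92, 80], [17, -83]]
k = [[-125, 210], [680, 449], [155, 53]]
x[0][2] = -48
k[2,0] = 155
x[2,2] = -27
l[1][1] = -42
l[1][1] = -42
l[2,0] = -92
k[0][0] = -125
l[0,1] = 5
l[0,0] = -38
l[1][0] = -69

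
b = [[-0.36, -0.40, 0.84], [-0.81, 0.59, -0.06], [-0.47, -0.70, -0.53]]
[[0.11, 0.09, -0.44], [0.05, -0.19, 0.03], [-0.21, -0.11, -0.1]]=b @ [[0.02, 0.17, 0.18], [0.13, -0.07, 0.27], [0.20, 0.15, -0.32]]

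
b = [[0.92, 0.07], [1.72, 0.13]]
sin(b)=[[0.76,0.06], [1.42,0.11]]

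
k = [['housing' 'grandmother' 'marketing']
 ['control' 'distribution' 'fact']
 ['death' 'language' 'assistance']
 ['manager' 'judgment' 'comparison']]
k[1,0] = 'control'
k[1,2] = 'fact'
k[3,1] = 'judgment'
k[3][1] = 'judgment'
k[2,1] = 'language'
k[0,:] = ['housing', 'grandmother', 'marketing']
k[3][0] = 'manager'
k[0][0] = 'housing'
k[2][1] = 'language'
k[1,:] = ['control', 'distribution', 'fact']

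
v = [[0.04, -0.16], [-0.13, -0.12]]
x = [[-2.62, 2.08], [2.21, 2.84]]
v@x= [[-0.46, -0.37], [0.08, -0.61]]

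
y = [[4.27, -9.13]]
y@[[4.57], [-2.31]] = [[40.6]]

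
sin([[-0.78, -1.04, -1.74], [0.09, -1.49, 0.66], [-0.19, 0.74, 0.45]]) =[[-0.69, -0.67, -1.59],[-0.0, -0.88, 0.38],[-0.14, 0.52, 0.46]]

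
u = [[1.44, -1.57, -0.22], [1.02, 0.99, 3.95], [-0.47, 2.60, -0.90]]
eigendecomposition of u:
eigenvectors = [[-0.19,-0.96,-0.66], [-0.66,0.08,0.59], [0.73,0.26,0.47]]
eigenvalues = [-3.11, 1.63, 3.01]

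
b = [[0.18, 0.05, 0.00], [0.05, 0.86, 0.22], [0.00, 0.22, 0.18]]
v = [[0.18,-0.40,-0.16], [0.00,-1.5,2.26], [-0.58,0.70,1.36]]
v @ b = [[0.01,-0.37,-0.12], [-0.08,-0.79,0.08], [-0.07,0.87,0.4]]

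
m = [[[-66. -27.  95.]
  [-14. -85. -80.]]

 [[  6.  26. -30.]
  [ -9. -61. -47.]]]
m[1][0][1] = 26.0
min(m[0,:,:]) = -85.0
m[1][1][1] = -61.0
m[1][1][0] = -9.0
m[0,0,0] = -66.0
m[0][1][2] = -80.0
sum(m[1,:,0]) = -3.0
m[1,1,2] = -47.0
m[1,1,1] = -61.0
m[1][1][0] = -9.0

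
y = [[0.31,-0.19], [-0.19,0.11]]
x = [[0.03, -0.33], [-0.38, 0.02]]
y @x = [[0.08, -0.11], [-0.05, 0.06]]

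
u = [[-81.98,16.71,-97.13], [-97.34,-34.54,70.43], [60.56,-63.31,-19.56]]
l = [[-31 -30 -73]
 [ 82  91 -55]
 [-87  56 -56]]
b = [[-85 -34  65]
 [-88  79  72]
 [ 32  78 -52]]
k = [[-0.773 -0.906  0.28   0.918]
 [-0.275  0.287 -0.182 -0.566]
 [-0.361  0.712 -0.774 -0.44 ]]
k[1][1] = 0.287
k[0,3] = 0.918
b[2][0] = 32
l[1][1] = 91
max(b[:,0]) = 32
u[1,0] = -97.34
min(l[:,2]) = -73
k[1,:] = [-0.275, 0.287, -0.182, -0.566]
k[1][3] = -0.566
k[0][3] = 0.918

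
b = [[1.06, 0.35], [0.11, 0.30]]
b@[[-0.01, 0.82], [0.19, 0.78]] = [[0.06, 1.14], [0.06, 0.32]]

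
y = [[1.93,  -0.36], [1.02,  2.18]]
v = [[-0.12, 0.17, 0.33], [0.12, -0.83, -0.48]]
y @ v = [[-0.27, 0.63, 0.81], [0.14, -1.64, -0.71]]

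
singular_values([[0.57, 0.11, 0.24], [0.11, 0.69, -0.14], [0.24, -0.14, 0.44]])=[0.76, 0.75, 0.19]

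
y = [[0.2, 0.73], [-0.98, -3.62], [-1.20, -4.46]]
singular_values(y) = [6.0, 0.01]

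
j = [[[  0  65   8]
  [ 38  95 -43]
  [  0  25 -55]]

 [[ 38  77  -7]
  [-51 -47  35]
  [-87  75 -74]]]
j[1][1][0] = -51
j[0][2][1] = 25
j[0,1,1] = 95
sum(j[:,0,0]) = 38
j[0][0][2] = 8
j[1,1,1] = -47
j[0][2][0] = 0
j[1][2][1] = 75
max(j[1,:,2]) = 35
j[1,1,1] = -47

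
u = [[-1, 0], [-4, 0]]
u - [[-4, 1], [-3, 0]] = [[3, -1], [-1, 0]]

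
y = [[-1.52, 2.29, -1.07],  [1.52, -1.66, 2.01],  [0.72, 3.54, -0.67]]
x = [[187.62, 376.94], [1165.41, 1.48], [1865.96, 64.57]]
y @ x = [[387.03, -638.65], [2101.18, 700.28], [3010.44, 233.37]]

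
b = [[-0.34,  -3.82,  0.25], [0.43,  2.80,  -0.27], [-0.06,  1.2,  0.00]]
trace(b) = 2.46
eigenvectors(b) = [[-0.80,0.79,0.43], [0.50,-0.22,0.02], [0.33,-0.58,0.90]]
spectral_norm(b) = 4.92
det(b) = -0.00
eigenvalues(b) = [1.92, 0.54, -0.0]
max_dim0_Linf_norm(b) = 3.82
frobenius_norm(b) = 4.93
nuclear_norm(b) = 5.19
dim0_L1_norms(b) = [0.83, 7.82, 0.52]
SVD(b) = [[-0.78,-0.21,0.59], [0.58,-0.61,0.55], [0.24,0.77,0.60]] @ diag([4.9237769103302345, 0.26138148223487595, 0.0008111988285703486]) @ [[0.10, 0.99, -0.07], [-0.90, 0.12, 0.42], [-0.43, -0.02, -0.9]]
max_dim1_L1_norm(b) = 4.41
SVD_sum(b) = [[-0.39,-3.81,0.27], [0.29,2.82,-0.2], [0.12,1.18,-0.08]] + [[0.05, -0.01, -0.02],[0.14, -0.02, -0.07],[-0.18, 0.02, 0.08]] + [[-0.00, -0.0, -0.0], [-0.00, -0.0, -0.0], [-0.0, -0.00, -0.0]]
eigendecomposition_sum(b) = [[-0.98, -5.08, 0.58], [0.61, 3.15, -0.36], [0.41, 2.12, -0.24]] + [[0.64, 1.26, -0.33], [-0.18, -0.35, 0.09], [-0.47, -0.92, 0.25]] + [[-0.0,-0.0,-0.0], [-0.00,-0.0,-0.00], [-0.00,-0.0,-0.0]]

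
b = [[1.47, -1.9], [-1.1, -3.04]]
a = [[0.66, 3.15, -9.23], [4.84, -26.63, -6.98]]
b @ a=[[-8.23,  55.23,  -0.31], [-15.44,  77.49,  31.37]]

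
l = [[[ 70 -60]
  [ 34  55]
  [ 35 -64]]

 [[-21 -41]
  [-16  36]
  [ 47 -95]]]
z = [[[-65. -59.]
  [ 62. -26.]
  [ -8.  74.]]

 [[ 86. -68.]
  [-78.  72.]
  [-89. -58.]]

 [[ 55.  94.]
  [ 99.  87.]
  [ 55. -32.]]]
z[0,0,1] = -59.0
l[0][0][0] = 70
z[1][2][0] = -89.0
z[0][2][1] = 74.0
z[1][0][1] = -68.0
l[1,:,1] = [-41, 36, -95]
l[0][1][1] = 55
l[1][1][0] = -16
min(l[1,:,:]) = -95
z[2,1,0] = 99.0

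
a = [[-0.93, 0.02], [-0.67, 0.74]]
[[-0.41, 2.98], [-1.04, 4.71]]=a @[[0.42, -3.13],[-1.02, 3.53]]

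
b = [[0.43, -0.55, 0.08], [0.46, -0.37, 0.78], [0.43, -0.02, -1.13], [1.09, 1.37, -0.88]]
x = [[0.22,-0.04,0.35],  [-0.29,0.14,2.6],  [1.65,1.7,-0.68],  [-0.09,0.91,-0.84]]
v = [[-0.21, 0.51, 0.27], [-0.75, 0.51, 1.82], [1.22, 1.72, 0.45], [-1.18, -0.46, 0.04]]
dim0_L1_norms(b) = [2.41, 2.31, 2.87]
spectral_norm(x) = 3.09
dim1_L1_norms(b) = [1.06, 1.61, 1.58, 3.34]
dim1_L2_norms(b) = [0.7, 0.98, 1.21, 1.96]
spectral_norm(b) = 2.18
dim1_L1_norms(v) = [0.99, 3.08, 3.39, 1.68]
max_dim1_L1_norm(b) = 3.34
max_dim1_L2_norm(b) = 1.96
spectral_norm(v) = 2.46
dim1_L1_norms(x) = [0.61, 3.03, 4.03, 1.84]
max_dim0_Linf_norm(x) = 2.6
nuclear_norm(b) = 4.17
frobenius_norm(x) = 3.83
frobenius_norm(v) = 3.28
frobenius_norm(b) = 2.60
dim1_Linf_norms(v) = [0.51, 1.82, 1.72, 1.18]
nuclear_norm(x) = 5.98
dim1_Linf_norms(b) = [0.55, 0.78, 1.13, 1.37]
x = v + b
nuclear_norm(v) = 5.10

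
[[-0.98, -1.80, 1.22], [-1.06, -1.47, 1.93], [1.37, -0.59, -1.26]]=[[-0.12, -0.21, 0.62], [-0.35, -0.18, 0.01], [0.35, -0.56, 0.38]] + [[-0.86, -1.59, 0.60],[-0.71, -1.29, 1.92],[1.02, -0.03, -1.64]]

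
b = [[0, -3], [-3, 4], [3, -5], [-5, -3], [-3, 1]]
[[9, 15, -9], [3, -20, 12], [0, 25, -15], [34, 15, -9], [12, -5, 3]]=b@[[-5, 0, 0], [-3, -5, 3]]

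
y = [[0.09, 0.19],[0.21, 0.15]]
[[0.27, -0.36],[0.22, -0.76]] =y @ [[0.10, -3.4], [1.35, -0.28]]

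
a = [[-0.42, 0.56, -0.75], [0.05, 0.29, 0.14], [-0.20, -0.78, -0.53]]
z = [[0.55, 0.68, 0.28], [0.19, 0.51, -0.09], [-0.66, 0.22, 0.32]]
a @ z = [[0.37, -0.16, -0.41],  [-0.01, 0.21, 0.03],  [0.09, -0.65, -0.16]]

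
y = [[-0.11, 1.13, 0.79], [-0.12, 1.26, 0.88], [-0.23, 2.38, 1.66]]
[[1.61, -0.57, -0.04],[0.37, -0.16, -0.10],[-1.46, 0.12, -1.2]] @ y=[[-0.10, 1.01, 0.70],[0.0, -0.02, -0.01],[0.42, -4.35, -3.04]]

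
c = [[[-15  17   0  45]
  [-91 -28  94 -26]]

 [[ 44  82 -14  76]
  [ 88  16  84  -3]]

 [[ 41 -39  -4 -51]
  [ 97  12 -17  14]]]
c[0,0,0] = -15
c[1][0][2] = -14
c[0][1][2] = 94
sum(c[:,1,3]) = -15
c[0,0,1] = 17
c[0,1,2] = 94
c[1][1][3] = -3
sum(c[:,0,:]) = 182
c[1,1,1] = 16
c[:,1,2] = [94, 84, -17]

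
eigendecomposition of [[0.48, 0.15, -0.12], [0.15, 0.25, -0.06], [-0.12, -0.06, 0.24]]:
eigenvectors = [[0.84,0.43,0.33], [0.42,-0.9,0.11], [-0.35,-0.04,0.94]]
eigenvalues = [0.6, 0.18, 0.19]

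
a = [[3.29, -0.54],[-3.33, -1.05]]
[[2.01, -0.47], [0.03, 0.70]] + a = [[5.30, -1.01], [-3.3, -0.35]]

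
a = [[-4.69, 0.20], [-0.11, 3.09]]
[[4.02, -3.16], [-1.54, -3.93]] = a @ [[-0.88, 0.62],  [-0.53, -1.25]]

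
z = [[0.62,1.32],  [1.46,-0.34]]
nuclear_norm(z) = 2.94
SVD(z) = [[-0.66,  -0.75], [-0.75,  0.66]] @ diag([1.6270688754102596, 1.314019358560289]) @ [[-0.93, -0.38], [0.38, -0.93]]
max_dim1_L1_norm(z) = 1.94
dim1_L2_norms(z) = [1.46, 1.5]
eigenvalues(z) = [1.61, -1.33]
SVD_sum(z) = [[0.99, 0.41], [1.13, 0.46]] + [[-0.37, 0.91], [0.33, -0.8]]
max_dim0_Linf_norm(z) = 1.46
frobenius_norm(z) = 2.09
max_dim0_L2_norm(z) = 1.59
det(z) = -2.14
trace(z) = 0.28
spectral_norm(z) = 1.63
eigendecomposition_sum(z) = [[1.07, 0.72], [0.8, 0.54]] + [[-0.45, 0.60], [0.66, -0.88]]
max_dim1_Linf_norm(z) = 1.46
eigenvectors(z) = [[0.80, -0.56], [0.60, 0.83]]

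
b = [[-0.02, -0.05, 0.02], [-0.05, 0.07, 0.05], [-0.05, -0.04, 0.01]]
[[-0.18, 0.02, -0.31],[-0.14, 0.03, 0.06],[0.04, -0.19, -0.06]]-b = [[-0.16, 0.07, -0.33], [-0.09, -0.04, 0.01], [0.09, -0.15, -0.07]]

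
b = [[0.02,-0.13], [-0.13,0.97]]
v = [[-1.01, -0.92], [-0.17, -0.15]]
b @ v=[[0.00, 0.0], [-0.03, -0.03]]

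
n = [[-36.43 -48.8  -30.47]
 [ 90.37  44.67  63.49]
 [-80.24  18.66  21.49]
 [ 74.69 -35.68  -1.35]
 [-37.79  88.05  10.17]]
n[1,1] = 44.67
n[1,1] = 44.67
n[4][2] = 10.17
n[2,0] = -80.24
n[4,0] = -37.79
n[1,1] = 44.67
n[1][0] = 90.37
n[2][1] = 18.66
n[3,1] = -35.68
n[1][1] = 44.67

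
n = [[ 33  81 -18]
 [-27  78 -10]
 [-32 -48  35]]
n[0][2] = -18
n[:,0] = [33, -27, -32]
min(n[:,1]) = -48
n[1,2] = -10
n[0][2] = -18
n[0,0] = 33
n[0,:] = [33, 81, -18]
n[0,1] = 81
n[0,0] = 33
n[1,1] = 78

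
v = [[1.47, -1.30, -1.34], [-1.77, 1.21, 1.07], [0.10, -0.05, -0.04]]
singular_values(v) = [3.36, 0.29, 0.0]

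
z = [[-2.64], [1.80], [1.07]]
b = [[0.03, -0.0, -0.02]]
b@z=[[-0.10]]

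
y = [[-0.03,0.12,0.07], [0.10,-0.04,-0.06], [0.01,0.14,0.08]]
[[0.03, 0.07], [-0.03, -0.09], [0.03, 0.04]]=y@[[-0.12, -0.83], [0.07, 0.45], [0.22, -0.17]]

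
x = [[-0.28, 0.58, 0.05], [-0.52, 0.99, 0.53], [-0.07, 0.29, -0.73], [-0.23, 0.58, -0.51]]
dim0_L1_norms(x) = [1.1, 2.44, 1.82]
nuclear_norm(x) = 2.50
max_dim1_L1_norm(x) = 2.04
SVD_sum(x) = [[-0.28, 0.58, 0.06], [-0.50, 1.04, 0.1], [-0.10, 0.20, 0.02], [-0.25, 0.52, 0.05]] + [[0.0, 0.0, -0.01], [-0.02, -0.05, 0.43], [0.03, 0.09, -0.75], [0.02, 0.07, -0.56]] + [[0.0, 0.0, 0.0],[-0.0, -0.00, -0.00],[0.00, 0.0, 0.00],[-0.0, -0.00, -0.00]]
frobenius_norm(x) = 1.79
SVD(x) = [[-0.44, 0.01, -0.46], [-0.79, -0.42, 0.0], [-0.15, 0.73, -0.53], [-0.39, 0.54, 0.71]] @ diag([1.4644094998227972, 1.0370647433446474, 0.0012389270543174712]) @ [[0.43, -0.90, -0.09], [0.04, 0.12, -0.99], [-0.90, -0.43, -0.08]]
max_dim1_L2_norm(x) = 1.24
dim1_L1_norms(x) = [0.91, 2.04, 1.09, 1.32]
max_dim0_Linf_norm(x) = 0.99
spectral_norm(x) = 1.46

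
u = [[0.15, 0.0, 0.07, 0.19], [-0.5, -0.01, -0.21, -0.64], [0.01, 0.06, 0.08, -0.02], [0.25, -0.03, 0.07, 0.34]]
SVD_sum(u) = [[0.15,-0.0,0.06,0.19],[-0.50,0.00,-0.2,-0.64],[0.01,-0.00,0.00,0.01],[0.25,-0.0,0.10,0.33]] + [[0.00,0.01,0.01,-0.00], [-0.0,-0.01,-0.01,0.00], [0.01,0.06,0.08,-0.03], [-0.0,-0.03,-0.03,0.01]] + [[-0.00, -0.00, 0.00, -0.0], [-0.0, -0.00, 0.00, -0.0], [-0.0, -0.00, 0.0, -0.00], [-0.00, -0.0, 0.0, -0.00]] + [[0.00, -0.00, -0.0, -0.00], [-0.0, 0.0, 0.0, 0.00], [-0.0, 0.0, 0.0, 0.00], [-0.0, 0.00, 0.00, 0.0]]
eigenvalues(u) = [0.49, 0.08, 0.0, -0.02]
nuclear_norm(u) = 1.10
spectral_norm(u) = 0.97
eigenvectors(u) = [[0.25, -0.12, -0.78, 0.09], [-0.82, 0.11, 0.21, 0.85], [-0.14, -0.91, 0.08, -0.51], [0.50, 0.38, 0.58, 0.11]]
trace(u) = 0.56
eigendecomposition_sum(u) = [[0.14, -0.0, 0.06, 0.18],[-0.47, 0.01, -0.19, -0.61],[-0.08, 0.0, -0.03, -0.1],[0.28, -0.01, 0.12, 0.37]] + [[0.01, 0.01, 0.01, 0.01], [-0.01, -0.01, -0.01, -0.01], [0.08, 0.05, 0.11, 0.07], [-0.03, -0.02, -0.04, -0.03]] + [[0.0, -0.0, -0.00, -0.0], [-0.0, 0.00, 0.0, 0.00], [-0.0, 0.00, 0.00, 0.0], [-0.00, 0.0, 0.00, 0.0]] + [[-0.00, -0.00, -0.0, -0.0], [-0.02, -0.02, -0.01, -0.02], [0.01, 0.01, 0.00, 0.01], [-0.00, -0.00, -0.00, -0.00]]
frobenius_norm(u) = 0.98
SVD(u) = [[-0.26, 0.08, -0.77, -0.57], [0.86, -0.16, -0.44, 0.19], [-0.01, 0.9, -0.18, 0.38], [-0.44, -0.39, -0.41, 0.7]] @ diag([0.9741206153788962, 0.11283405522485507, 0.007418803359027004, 0.0015697235664033833]) @ [[-0.59,0.0,-0.24,-0.77], [0.05,0.60,0.75,-0.27], [0.14,0.78,-0.6,0.08], [-0.79,0.17,0.12,0.57]]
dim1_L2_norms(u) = [0.25, 0.84, 0.1, 0.43]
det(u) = -0.00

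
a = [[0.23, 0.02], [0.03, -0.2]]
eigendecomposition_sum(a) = [[0.23,0.01], [0.02,0.0]] + [[-0.00, 0.01], [0.01, -0.2]]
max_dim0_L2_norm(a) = 0.23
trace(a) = 0.03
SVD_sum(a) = [[0.23, -0.02],[0.05, -0.01]] + [[0.0, 0.04], [-0.02, -0.19]]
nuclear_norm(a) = 0.43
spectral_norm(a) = 0.23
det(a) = -0.05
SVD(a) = [[-0.98, -0.22], [-0.22, 0.98]] @ diag([0.23225999651997556, 0.20063721991829173]) @ [[-0.99, 0.10], [-0.10, -0.99]]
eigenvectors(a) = [[1.00, -0.05], [0.07, 1.00]]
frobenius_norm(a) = 0.31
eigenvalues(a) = [0.23, -0.2]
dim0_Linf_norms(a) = [0.23, 0.2]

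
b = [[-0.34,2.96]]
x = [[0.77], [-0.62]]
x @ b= [[-0.26, 2.28], [0.21, -1.84]]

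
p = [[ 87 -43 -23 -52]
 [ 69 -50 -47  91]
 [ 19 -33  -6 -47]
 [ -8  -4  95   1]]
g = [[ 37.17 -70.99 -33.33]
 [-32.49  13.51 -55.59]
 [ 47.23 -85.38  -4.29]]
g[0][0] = 37.17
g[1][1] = 13.51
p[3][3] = 1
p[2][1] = -33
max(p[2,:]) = 19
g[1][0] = -32.49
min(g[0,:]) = -70.99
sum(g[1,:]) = -74.57000000000001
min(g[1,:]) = -55.59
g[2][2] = -4.29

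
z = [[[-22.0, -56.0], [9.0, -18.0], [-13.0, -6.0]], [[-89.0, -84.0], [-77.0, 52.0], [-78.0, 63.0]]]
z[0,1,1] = -18.0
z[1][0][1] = -84.0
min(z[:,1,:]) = -77.0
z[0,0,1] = -56.0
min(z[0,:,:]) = -56.0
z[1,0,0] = -89.0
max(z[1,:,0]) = -77.0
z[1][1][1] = 52.0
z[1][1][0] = -77.0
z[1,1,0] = -77.0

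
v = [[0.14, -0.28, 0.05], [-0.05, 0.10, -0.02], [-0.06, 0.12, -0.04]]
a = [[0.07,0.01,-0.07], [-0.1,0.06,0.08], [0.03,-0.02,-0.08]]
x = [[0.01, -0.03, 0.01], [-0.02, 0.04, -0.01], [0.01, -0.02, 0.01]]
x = a @ v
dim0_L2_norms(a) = [0.13, 0.06, 0.13]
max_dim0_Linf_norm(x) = 0.04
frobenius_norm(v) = 0.36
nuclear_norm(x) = 0.07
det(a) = -0.00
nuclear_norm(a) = 0.27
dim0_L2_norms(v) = [0.16, 0.32, 0.07]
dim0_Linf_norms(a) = [0.1, 0.06, 0.08]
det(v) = 0.00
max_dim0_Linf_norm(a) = 0.1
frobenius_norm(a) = 0.19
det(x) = -0.00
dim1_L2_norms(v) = [0.32, 0.11, 0.14]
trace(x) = 0.06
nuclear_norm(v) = 0.38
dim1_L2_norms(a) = [0.1, 0.14, 0.09]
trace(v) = 0.20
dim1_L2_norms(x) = [0.03, 0.05, 0.02]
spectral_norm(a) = 0.19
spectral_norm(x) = 0.06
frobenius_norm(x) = 0.06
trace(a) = 0.05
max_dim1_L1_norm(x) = 0.07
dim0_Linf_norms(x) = [0.02, 0.04, 0.01]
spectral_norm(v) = 0.36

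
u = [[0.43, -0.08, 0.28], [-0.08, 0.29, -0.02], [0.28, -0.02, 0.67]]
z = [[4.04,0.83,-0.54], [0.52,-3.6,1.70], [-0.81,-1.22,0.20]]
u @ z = [[1.47, 0.3, -0.31], [-0.16, -1.09, 0.53], [0.58, -0.51, -0.05]]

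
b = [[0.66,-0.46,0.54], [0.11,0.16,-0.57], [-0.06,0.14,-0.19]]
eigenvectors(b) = [[(-0.94+0j), (-0.36-0.32j), (-0.36+0.32j)], [-0.34+0.00j, -0.83+0.00j, -0.83-0.00j], [(0.01+0j), -0.20+0.22j, -0.20-0.22j]]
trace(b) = 0.63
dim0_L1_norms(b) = [0.83, 0.76, 1.3]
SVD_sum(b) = [[0.5, -0.45, 0.67],  [-0.22, 0.20, -0.3],  [-0.12, 0.11, -0.16]] + [[0.16, -0.02, -0.13],[0.33, -0.03, -0.27],[0.05, -0.00, -0.04]] + [[0.0,0.01,0.00], [-0.0,-0.01,-0.00], [0.01,0.03,0.01]]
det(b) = 0.02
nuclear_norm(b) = 1.58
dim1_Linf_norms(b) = [0.66, 0.57, 0.19]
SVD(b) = [[-0.89, -0.43, 0.14], [0.40, -0.89, -0.21], [0.22, -0.13, 0.97]] @ diag([1.0614033048708147, 0.4821595032745449, 0.040561531176192114]) @ [[-0.53,0.48,-0.71], [-0.77,0.07,0.63], [0.35,0.88,0.33]]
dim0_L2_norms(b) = [0.67, 0.51, 0.81]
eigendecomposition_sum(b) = [[0.70+0.00j, (-0.55-0j), (1.02+0j)], [(0.25+0j), (-0.2-0j), (0.37+0j)], [(-0.01+0j), 0.01+0.00j, (-0.01+0j)]] + [[(-0.02-0.04j), 0.04+0.11j, (-0.24-0.14j)], [-0.07-0.03j, (0.18+0.09j), -0.47+0.09j], [-0.03+0.01j, 0.07-0.03j, -0.09+0.15j]] + [[-0.02+0.04j, 0.04-0.11j, (-0.24+0.14j)], [-0.07+0.03j, (0.18-0.09j), -0.47-0.09j], [(-0.03-0.01j), 0.07+0.03j, (-0.09-0.15j)]]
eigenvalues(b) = [(0.49+0j), (0.07+0.19j), (0.07-0.19j)]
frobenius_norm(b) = 1.17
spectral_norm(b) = 1.06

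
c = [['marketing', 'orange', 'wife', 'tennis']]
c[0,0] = 'marketing'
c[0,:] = ['marketing', 'orange', 'wife', 'tennis']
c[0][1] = 'orange'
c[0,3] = 'tennis'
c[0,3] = 'tennis'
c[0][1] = 'orange'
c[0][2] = 'wife'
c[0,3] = 'tennis'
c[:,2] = ['wife']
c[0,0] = 'marketing'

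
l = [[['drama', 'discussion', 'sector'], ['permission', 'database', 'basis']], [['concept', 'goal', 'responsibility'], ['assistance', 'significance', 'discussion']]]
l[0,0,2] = 'sector'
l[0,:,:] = [['drama', 'discussion', 'sector'], ['permission', 'database', 'basis']]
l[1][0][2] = 'responsibility'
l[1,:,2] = ['responsibility', 'discussion']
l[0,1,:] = ['permission', 'database', 'basis']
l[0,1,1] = 'database'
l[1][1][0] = 'assistance'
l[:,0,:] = [['drama', 'discussion', 'sector'], ['concept', 'goal', 'responsibility']]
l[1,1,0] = 'assistance'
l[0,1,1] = 'database'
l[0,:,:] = [['drama', 'discussion', 'sector'], ['permission', 'database', 'basis']]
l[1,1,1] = 'significance'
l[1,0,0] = 'concept'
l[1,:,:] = [['concept', 'goal', 'responsibility'], ['assistance', 'significance', 'discussion']]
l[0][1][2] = 'basis'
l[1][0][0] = 'concept'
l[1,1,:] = ['assistance', 'significance', 'discussion']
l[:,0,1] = ['discussion', 'goal']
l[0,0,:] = ['drama', 'discussion', 'sector']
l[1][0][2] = 'responsibility'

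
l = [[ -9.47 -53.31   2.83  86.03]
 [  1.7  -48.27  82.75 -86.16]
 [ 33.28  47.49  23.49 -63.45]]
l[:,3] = [86.03, -86.16, -63.45]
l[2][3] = -63.45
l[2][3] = -63.45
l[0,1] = -53.31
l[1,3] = -86.16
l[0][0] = -9.47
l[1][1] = -48.27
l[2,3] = -63.45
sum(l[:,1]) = -54.09000000000001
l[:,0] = [-9.47, 1.7, 33.28]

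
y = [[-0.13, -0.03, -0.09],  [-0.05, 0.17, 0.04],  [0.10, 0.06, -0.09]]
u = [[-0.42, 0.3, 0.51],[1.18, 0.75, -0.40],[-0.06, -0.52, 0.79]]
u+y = [[-0.55, 0.27, 0.42], [1.13, 0.92, -0.36], [0.04, -0.46, 0.70]]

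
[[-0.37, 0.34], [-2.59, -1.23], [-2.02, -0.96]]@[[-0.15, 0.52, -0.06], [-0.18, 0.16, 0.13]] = [[-0.01, -0.14, 0.07], [0.61, -1.54, -0.0], [0.48, -1.2, -0.00]]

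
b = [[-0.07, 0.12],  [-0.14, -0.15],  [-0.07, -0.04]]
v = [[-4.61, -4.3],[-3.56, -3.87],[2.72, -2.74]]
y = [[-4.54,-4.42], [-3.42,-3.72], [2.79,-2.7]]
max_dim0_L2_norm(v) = 6.43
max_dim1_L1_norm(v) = 8.91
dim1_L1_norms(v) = [8.91, 7.43, 5.46]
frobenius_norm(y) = 8.99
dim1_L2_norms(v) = [6.3, 5.26, 3.86]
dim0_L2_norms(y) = [6.33, 6.38]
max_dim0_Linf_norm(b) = 0.15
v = b + y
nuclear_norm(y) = 11.99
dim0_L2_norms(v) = [6.43, 6.4]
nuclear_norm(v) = 12.08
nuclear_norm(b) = 0.36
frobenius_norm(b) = 0.26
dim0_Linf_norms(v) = [4.61, 4.3]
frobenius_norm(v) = 9.07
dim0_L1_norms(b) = [0.28, 0.31]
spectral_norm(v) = 8.20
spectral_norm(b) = 0.22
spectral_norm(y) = 8.10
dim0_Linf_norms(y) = [4.54, 4.42]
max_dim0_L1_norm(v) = 10.91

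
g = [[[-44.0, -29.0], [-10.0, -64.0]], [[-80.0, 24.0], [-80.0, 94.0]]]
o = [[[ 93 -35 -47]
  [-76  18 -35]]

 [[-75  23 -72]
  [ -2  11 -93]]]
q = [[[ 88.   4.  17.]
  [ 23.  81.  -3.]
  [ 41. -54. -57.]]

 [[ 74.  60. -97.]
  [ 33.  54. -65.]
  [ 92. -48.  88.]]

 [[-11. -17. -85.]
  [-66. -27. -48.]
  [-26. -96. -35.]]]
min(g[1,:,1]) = 24.0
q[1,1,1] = 54.0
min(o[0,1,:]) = -76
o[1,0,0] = -75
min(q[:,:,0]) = -66.0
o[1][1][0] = -2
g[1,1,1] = 94.0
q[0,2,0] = 41.0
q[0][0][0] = 88.0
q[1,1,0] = 33.0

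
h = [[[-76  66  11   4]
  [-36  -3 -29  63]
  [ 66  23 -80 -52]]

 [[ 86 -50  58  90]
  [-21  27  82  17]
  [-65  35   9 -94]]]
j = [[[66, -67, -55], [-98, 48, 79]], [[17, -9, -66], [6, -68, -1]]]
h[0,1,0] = -36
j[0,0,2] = -55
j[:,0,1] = [-67, -9]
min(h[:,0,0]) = -76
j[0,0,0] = 66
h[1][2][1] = 35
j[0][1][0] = -98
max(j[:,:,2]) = 79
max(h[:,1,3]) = 63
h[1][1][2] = 82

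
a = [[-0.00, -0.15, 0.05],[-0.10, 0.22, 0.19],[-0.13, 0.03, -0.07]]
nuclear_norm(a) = 0.60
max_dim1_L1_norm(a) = 0.51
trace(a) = 0.15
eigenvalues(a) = [(0.31+0j), (-0.08+0.11j), (-0.08-0.11j)]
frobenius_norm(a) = 0.38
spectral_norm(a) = 0.32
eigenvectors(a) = [[(-0.4+0j), 0.64+0.00j, 0.64-0.00j],[0.89+0.00j, (0.33-0.28j), 0.33+0.28j],[0.21+0.00j, (-0.02+0.64j), (-0.02-0.64j)]]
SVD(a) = [[0.30, 0.53, 0.80], [-0.95, 0.26, 0.19], [-0.10, -0.81, 0.58]] @ diag([0.3202825722039823, 0.161004844398349, 0.11703210680263894]) @ [[0.34,-0.8,-0.49], [0.5,-0.29,0.82], [-0.8,-0.52,0.30]]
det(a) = 0.01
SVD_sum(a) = [[0.03, -0.08, -0.05], [-0.1, 0.24, 0.15], [-0.01, 0.03, 0.02]] + [[0.04, -0.02, 0.07],[0.02, -0.01, 0.03],[-0.06, 0.04, -0.11]] + [[-0.07, -0.05, 0.03],[-0.02, -0.01, 0.01],[-0.05, -0.04, 0.02]]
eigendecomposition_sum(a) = [[0.05-0.00j, -0.10+0.00j, -0.05+0.00j], [-0.12+0.00j, (0.23-0j), (0.1+0j)], [-0.03+0.00j, (0.05-0j), (0.02+0j)]] + [[(-0.03+0.05j), -0.02+0.01j, 0.05+0.05j], [(0.01+0.04j), (-0.01+0.02j), 0.04+0.00j], [(-0.05-0.03j), (-0.01-0.02j), (-0.05+0.05j)]] + [[-0.03-0.05j, (-0.02-0.01j), 0.05-0.05j], [(0.01-0.04j), -0.01-0.02j, 0.04-0.00j], [(-0.05+0.03j), (-0.01+0.02j), -0.05-0.05j]]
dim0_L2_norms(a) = [0.16, 0.27, 0.21]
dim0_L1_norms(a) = [0.23, 0.4, 0.31]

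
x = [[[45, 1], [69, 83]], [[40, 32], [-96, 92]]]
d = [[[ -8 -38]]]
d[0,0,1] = -38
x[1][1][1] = 92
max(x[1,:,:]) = 92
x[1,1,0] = -96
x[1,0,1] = 32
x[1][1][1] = 92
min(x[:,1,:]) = -96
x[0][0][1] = 1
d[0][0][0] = -8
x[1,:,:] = [[40, 32], [-96, 92]]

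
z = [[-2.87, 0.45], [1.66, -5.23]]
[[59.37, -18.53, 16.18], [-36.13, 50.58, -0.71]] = z@[[-20.63, 5.2, -5.91], [0.36, -8.02, -1.74]]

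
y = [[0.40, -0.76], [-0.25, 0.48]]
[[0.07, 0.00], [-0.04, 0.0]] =y @ [[0.04, -0.00],[-0.07, 0.00]]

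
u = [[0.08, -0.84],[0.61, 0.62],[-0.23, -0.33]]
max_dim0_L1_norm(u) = 1.79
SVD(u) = [[0.64, 0.76], [-0.69, 0.62], [0.34, -0.16]] @ diag([1.1662274191071014, 0.5198207449907992]) @ [[-0.38, -0.92],[0.92, -0.38]]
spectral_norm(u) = 1.17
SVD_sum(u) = [[-0.29,-0.69], [0.31,0.74], [-0.15,-0.36]] + [[0.37, -0.15], [0.3, -0.12], [-0.08, 0.03]]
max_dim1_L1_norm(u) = 1.23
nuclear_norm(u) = 1.69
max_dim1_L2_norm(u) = 0.87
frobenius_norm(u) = 1.28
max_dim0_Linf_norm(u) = 0.84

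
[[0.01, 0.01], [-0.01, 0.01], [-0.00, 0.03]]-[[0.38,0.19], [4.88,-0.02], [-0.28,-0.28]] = [[-0.37, -0.18], [-4.89, 0.03], [0.28, 0.31]]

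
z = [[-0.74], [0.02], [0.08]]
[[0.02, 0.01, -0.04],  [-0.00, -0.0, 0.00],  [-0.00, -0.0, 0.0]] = z@[[-0.03, -0.01, 0.05]]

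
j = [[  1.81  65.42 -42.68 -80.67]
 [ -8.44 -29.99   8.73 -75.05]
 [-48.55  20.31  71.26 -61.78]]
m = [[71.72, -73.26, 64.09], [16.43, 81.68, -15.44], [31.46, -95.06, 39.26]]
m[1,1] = 81.68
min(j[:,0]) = -48.55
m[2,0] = 31.46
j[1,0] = -8.44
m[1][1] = 81.68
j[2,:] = [-48.55, 20.31, 71.26, -61.78]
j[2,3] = -61.78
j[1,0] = -8.44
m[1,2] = -15.44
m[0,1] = -73.26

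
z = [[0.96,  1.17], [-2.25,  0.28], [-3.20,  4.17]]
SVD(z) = [[0.04, 0.70], [0.31, -0.69], [0.95, 0.20]] @ diag([5.517893403233572, 2.1478250372298553]) @ [[-0.67, 0.74], [0.74, 0.67]]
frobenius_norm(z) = 5.92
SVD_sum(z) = [[-0.15, 0.17], [-1.15, 1.27], [-3.51, 3.89]] + [[1.11, 1.00], [-1.10, -0.99], [0.31, 0.28]]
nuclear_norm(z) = 7.67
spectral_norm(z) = 5.52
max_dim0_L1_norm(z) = 6.41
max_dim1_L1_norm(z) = 7.37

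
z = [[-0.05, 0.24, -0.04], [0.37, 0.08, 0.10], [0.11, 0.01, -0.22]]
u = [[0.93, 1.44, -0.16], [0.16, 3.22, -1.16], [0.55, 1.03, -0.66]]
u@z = [[0.47, 0.34, 0.14], [1.06, 0.28, 0.57], [0.28, 0.21, 0.23]]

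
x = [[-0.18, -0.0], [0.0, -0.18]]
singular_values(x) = [0.18, 0.18]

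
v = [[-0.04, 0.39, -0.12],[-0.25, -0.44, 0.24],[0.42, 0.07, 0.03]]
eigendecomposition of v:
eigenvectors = [[0.45+0.41j, (0.45-0.41j), (0.14+0j)], [(-0.63+0j), (-0.63-0j), 0.34+0.00j], [0.06-0.48j, 0.06+0.48j, 0.93+0.00j]]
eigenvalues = [(-0.28+0.35j), (-0.28-0.35j), (0.12+0j)]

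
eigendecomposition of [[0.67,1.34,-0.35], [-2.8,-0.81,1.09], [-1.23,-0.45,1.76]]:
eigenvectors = [[(-0.16-0.53j), -0.16+0.53j, (0.11+0j)], [(0.79+0j), (0.79-0j), (0.31+0j)], [(0.24-0.15j), 0.24+0.15j, 0.94+0.00j]]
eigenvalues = [(0.08+1.67j), (0.08-1.67j), (1.46+0j)]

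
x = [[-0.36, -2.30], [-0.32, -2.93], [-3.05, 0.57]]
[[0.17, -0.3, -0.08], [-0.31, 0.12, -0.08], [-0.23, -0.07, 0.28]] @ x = [[0.28, 0.44], [0.32, 0.32], [-0.75, 0.89]]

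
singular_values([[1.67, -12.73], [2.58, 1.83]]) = [12.93, 2.78]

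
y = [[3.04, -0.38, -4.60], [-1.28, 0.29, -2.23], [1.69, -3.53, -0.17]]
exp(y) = [[-15.98,14.87,-2.7], [-5.08,-4.5,9.64], [5.55,5.87,-11.45]]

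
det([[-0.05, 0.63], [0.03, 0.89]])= -0.063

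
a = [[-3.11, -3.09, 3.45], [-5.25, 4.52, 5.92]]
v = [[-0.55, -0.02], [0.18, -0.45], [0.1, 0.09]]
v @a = [[1.82,1.61,-2.02], [1.8,-2.59,-2.04], [-0.78,0.10,0.88]]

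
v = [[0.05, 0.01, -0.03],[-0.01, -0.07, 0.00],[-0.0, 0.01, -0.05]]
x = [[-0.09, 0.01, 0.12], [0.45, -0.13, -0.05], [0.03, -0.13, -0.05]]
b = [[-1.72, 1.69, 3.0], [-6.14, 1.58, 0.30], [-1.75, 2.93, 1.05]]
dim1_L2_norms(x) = [0.15, 0.47, 0.14]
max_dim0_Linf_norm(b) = 6.14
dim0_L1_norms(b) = [9.61, 6.2, 4.35]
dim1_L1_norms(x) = [0.22, 0.63, 0.21]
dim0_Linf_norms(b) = [6.14, 2.93, 3.0]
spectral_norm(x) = 0.49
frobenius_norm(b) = 8.24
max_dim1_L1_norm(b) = 8.02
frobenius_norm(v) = 0.11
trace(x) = -0.27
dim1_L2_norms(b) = [3.85, 6.35, 3.57]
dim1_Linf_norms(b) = [3.0, 6.14, 2.93]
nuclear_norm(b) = 12.19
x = v @ b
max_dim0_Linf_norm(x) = 0.45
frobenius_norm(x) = 0.51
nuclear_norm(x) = 0.72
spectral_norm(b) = 7.42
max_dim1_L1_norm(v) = 0.09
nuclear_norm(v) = 0.18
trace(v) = -0.07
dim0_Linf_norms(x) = [0.45, 0.13, 0.12]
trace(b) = 0.91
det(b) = -37.01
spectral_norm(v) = 0.08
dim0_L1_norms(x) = [0.57, 0.27, 0.22]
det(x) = -0.01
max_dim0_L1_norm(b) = 9.61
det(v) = 0.00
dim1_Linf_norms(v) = [0.05, 0.07, 0.05]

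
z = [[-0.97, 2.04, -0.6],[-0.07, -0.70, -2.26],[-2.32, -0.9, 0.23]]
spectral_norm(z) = 2.53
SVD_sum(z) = [[-0.63, -0.13, -0.17],[-0.73, -0.15, -0.19],[-2.2, -0.46, -0.58]] + [[-0.36,0.69,0.81], [0.65,-1.25,-1.47], [-0.11,0.22,0.26]] + [[0.02, 1.48, -1.25], [0.01, 0.70, -0.59], [-0.01, -0.66, 0.56]]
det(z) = 13.79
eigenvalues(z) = [(2.34+0j), (-1.89+1.52j), (-1.89-1.52j)]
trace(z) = -1.44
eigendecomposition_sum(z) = [[0.51-0.00j,  (0.56+0j),  -0.75+0.00j], [(0.59-0j),  0.65+0.00j,  (-0.86+0j)], [(-0.81+0j),  (-0.89+0j),  (1.18-0j)]] + [[-0.74+0.59j, (0.74+0.46j), 0.07+0.71j], [-0.33-0.90j, (-0.68+0.56j), -0.70-0.16j], [(-0.75-0.27j), -0.00+0.73j, (-0.48+0.36j)]] + [[-0.74-0.59j, (0.74-0.46j), 0.07-0.71j], [(-0.33+0.9j), -0.68-0.56j, (-0.7+0.16j)], [-0.75+0.27j, -0.00-0.73j, (-0.48-0.36j)]]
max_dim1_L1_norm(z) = 3.61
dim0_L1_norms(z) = [3.36, 3.64, 3.09]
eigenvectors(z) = [[-0.45+0.00j,0.19+0.57j,(0.19-0.57j)], [-0.52+0.00j,(-0.61+0j),(-0.61-0j)], [(0.72+0j),(-0.33+0.39j),(-0.33-0.39j)]]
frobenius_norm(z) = 4.16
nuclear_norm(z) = 7.20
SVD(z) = [[-0.26,0.48,-0.84], [-0.31,-0.87,-0.40], [-0.91,0.15,0.37]] @ diag([2.53297859924294, 2.3573768593881055, 2.3102150892500783]) @ [[0.95, 0.20, 0.25],[-0.32, 0.61, 0.72],[-0.01, -0.77, 0.64]]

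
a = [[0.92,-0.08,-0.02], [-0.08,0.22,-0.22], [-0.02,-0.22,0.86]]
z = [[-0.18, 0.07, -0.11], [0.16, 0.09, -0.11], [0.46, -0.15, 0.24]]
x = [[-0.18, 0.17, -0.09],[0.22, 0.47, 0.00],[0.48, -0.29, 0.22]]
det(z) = 0.00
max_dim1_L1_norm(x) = 0.99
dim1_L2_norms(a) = [0.92, 0.32, 0.89]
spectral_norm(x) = 0.66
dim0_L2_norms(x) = [0.56, 0.58, 0.24]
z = x @ a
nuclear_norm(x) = 1.18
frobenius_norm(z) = 0.62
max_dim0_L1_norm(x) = 0.93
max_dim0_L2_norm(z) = 0.52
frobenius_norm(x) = 0.84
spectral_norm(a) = 0.93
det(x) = -0.00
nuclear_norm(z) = 0.79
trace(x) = 0.51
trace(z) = 0.15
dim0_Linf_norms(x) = [0.48, 0.47, 0.22]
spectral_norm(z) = 0.59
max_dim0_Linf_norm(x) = 0.48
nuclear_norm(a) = 2.00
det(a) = 0.12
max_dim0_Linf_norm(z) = 0.46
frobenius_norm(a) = 1.32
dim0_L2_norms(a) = [0.92, 0.32, 0.89]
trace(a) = 2.00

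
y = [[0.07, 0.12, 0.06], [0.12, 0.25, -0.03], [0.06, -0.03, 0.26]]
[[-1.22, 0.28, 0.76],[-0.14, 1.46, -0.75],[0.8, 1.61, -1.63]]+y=[[-1.15, 0.40, 0.82],[-0.02, 1.71, -0.78],[0.86, 1.58, -1.37]]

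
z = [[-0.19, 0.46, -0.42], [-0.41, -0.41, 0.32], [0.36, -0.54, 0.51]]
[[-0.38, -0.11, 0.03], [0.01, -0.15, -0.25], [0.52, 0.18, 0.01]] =z @ [[0.55, 0.47, 0.43], [-0.44, -0.42, -0.25], [0.17, -0.42, -0.54]]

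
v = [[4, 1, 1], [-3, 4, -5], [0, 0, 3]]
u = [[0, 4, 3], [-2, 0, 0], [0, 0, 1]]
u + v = [[4, 5, 4], [-5, 4, -5], [0, 0, 4]]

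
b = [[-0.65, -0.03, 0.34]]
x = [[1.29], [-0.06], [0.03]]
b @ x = [[-0.83]]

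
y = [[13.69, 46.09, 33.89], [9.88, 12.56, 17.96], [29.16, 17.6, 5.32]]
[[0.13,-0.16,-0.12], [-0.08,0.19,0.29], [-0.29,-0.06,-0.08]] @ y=[[-3.30, 1.87, 0.89],[9.24, 3.80, 2.24],[-6.9, -15.53, -11.33]]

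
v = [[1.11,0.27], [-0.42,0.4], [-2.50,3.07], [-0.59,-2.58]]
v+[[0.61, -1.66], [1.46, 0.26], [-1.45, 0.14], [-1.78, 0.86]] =[[1.72, -1.39], [1.04, 0.66], [-3.95, 3.21], [-2.37, -1.72]]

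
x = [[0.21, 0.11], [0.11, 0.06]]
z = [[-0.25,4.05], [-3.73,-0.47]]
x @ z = [[-0.46, 0.80], [-0.25, 0.42]]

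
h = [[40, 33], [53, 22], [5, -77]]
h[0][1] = 33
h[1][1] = 22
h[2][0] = 5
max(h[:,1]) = 33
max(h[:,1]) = 33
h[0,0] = 40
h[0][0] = 40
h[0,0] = 40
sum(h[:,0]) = 98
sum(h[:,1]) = -22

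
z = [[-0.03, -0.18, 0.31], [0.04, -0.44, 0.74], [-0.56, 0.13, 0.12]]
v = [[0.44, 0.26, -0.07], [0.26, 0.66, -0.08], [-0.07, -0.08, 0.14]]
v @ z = [[0.04, -0.2, 0.32], [0.06, -0.35, 0.56], [-0.08, 0.07, -0.06]]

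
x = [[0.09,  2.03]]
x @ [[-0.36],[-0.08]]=[[-0.19]]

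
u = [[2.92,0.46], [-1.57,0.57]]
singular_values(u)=[3.32, 0.72]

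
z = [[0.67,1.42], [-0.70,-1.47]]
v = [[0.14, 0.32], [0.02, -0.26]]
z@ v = [[0.12, -0.15],  [-0.13, 0.16]]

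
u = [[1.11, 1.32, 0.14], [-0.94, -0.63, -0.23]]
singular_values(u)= [2.06, 0.29]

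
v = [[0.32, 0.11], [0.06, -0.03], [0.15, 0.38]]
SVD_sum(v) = [[0.19,  0.22], [0.01,  0.01], [0.25,  0.29]] + [[0.13, -0.11], [0.05, -0.04], [-0.10, 0.09]]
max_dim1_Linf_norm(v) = 0.38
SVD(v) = [[-0.6, -0.76], [-0.03, -0.29], [-0.80, 0.58]] @ diag([0.4842495192666925, 0.22672098070089866]) @ [[-0.65, -0.76], [-0.76, 0.65]]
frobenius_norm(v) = 0.53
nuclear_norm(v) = 0.71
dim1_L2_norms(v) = [0.34, 0.07, 0.41]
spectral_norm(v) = 0.48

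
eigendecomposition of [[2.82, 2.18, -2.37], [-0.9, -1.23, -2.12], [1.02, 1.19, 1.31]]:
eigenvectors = [[(0.81+0j), (0.81-0j), (-0.67+0j)], [(-0.22+0.38j), -0.22-0.38j, (0.73+0j)], [0.26-0.28j, (0.26+0.28j), (-0.13+0j)]]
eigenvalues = [(1.45+1.85j), (1.45-1.85j), (-0+0j)]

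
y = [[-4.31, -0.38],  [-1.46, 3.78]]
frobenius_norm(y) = 5.93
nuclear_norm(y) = 8.30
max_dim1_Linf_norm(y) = 4.31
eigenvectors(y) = [[-0.98, 0.05], [-0.18, -1.0]]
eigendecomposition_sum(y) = [[-4.34, -0.20],  [-0.78, -0.04]] + [[0.03, -0.18], [-0.68, 3.82]]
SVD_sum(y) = [[-3.36,1.61], [-2.66,1.27]] + [[-0.95,-1.99], [1.2,2.51]]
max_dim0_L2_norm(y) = 4.55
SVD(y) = [[-0.78, -0.62], [-0.62, 0.78]] @ diag([4.749822781016723, 3.546784959499877]) @ [[0.90, -0.43],[0.43, 0.90]]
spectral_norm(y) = 4.75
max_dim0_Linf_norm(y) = 4.31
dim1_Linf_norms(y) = [4.31, 3.78]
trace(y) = -0.53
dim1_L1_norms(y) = [4.69, 5.24]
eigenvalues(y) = [-4.38, 3.85]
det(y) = -16.85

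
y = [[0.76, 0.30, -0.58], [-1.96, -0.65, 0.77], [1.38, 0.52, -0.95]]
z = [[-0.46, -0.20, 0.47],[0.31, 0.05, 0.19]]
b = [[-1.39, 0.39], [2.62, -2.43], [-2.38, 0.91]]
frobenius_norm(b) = 4.62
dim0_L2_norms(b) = [3.8, 2.62]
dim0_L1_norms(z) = [0.77, 0.25, 0.66]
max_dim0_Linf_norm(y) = 1.96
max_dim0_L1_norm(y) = 4.1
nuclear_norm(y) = 3.32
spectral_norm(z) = 0.70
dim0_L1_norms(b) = [6.39, 3.73]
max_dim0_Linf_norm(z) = 0.47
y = b @ z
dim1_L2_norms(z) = [0.69, 0.37]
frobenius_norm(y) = 2.99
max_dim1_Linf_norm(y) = 1.96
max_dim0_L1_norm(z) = 0.77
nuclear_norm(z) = 1.05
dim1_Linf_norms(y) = [0.76, 1.96, 1.38]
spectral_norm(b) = 4.53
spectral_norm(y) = 2.97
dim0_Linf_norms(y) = [1.96, 0.65, 0.95]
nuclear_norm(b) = 5.44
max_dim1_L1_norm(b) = 5.05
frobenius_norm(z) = 0.78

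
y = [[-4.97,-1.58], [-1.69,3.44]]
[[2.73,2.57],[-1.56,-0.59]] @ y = [[-17.91, 4.53], [8.75, 0.44]]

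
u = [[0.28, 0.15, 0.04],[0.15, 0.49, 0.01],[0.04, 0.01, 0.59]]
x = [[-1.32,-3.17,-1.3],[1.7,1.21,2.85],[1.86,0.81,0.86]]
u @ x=[[-0.04, -0.67, 0.1], [0.65, 0.13, 1.21], [1.06, 0.36, 0.48]]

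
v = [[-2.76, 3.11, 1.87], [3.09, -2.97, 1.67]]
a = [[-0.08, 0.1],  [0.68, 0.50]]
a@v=[[0.53, -0.55, 0.02],  [-0.33, 0.63, 2.11]]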